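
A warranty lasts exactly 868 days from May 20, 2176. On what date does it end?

+365 (one year) → May 20, 2177 (503 left).
+365 (one year) → May 20, 2178 (138 left).
May has 31 days: +12 → Jun 1, 2178 (126 left).
Jun has 30 days: +30 → Jul 1, 2178 (96 left).
Jul has 31 days: +31 → Aug 1, 2178 (65 left).
Aug has 31 days: +31 → Sep 1, 2178 (34 left).
Sep has 30 days: +30 → Oct 1, 2178 (4 left).
+4 → Oct 5, 2178.

October 5, 2178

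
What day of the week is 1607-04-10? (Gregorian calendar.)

Tuesday

Doomsday rule: the anchor day for the 1600s is Tuesday. For year 07: 7÷12 = 0 r 7, and 7÷4 = 1, so 0+7+1 = 8.
Tuesday + 8 ≡ Wednesday — that's 1607's doomsday.
In April the doomsday date is Apr 4.
Apr 10 is 6 days after Apr 4; 6 mod 7 = 6, so Wednesday + 6 = Tuesday.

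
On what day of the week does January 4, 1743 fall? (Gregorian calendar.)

Doomsday rule: the anchor day for the 1700s is Sunday. For year 43: 43÷12 = 3 r 7, and 7÷4 = 1, so 3+7+1 = 11.
Sunday + 11 ≡ Thursday — that's 1743's doomsday.
In January the doomsday date is Jan 3 (1743 is not a leap year).
Jan 4 is 1 day after Jan 3; 1 mod 7 = 1, so Thursday + 1 = Friday.

Friday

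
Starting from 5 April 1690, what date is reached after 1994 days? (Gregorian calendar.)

+365 (one year) → Apr 5, 1691 (1629 left).
+366 (one year; includes Feb 29, 1692) → Apr 5, 1692 (1263 left).
+365 (one year) → Apr 5, 1693 (898 left).
+365 (one year) → Apr 5, 1694 (533 left).
+365 (one year) → Apr 5, 1695 (168 left).
Apr has 30 days: +26 → May 1, 1695 (142 left).
May has 31 days: +31 → Jun 1, 1695 (111 left).
Jun has 30 days: +30 → Jul 1, 1695 (81 left).
Jul has 31 days: +31 → Aug 1, 1695 (50 left).
Aug has 31 days: +31 → Sep 1, 1695 (19 left).
+19 → Sep 20, 1695.

September 20, 1695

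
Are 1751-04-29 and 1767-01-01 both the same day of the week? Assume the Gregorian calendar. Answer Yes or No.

Yes

From Apr 29, 1751 to Jan 1, 1767 is 5726 days.
5726 mod 7 = 0, so they are the same weekday.
(Apr 29, 1751 is a Thursday; Jan 1, 1767 is a Thursday.)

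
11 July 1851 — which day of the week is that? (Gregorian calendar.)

January 1, 1851 is a Wednesday.
Jan 1, 1851 → Feb 1, 1851: 31 days (January has 31).
Feb 1, 1851 → Mar 1, 1851: 28 days (February has 28).
Mar 1, 1851 → Apr 1, 1851: 31 days (March has 31).
Apr 1, 1851 → May 1, 1851: 30 days (April has 30).
May 1, 1851 → Jun 1, 1851: 31 days (May has 31).
Jun 1, 1851 → Jul 1, 1851: 30 days (June has 30).
Jul 1, 1851 → Jul 11, 1851: 10 days.
Total: 191 days.
191 mod 7 = 2, so Wednesday + 2 = Friday.

Friday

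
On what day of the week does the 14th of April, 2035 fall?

Doomsday rule: the anchor day for the 2000s is Tuesday. For year 35: 35÷12 = 2 r 11, and 11÷4 = 2, so 2+11+2 = 15.
Tuesday + 15 ≡ Wednesday — that's 2035's doomsday.
In April the doomsday date is Apr 4.
Apr 14 is 10 days after Apr 4; 10 mod 7 = 3, so Wednesday + 3 = Saturday.

Saturday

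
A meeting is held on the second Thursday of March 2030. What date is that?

March 14, 2030

March 1, 2030 is a Friday.
The first Thursday is therefore March 7 (6 days later).
The second Thursday is 7 + 1×7 = March 14.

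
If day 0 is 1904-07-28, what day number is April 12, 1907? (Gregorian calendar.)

988

Jul 28, 1904 → Jul 28, 1905: 365 days.
Jul 28, 1905 → Jul 28, 1906: 365 days.
Jul 28, 1906 → Aug 28, 1906: 31 days (July has 31).
Aug 28, 1906 → Sep 28, 1906: 31 days (August has 31).
Sep 28, 1906 → Oct 28, 1906: 30 days (September has 30).
Oct 28, 1906 → Nov 28, 1906: 31 days (October has 31).
Nov 28, 1906 → Dec 28, 1906: 30 days (November has 30).
Dec 28, 1906 → Jan 28, 1907: 31 days (December has 31).
Jan 28, 1907 → Feb 28, 1907: 31 days (January has 31).
Feb 28, 1907 → Mar 28, 1907: 28 days (February has 28).
Mar 28, 1907 → Apr 12, 1907: 15 days.
Total: 988 days.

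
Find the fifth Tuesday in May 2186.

May 1, 2186 is a Monday.
The first Tuesday is therefore May 2 (1 days later).
The fifth Tuesday is 2 + 4×7 = May 30.

May 30, 2186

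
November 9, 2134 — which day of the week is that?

Tuesday

Doomsday rule: the anchor day for the 2100s is Sunday. For year 34: 34÷12 = 2 r 10, and 10÷4 = 2, so 2+10+2 = 14.
Sunday + 14 ≡ Sunday — that's 2134's doomsday.
In November the doomsday date is Nov 7.
Nov 9 is 2 days after Nov 7; 2 mod 7 = 2, so Sunday + 2 = Tuesday.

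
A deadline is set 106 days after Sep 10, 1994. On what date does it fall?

Sep has 30 days: +21 → Oct 1, 1994 (85 left).
Oct has 31 days: +31 → Nov 1, 1994 (54 left).
Nov has 30 days: +30 → Dec 1, 1994 (24 left).
+24 → Dec 25, 1994.

December 25, 1994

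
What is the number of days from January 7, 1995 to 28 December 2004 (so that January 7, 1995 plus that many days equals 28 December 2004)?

3643

Jan 7, 1995 → Jan 7, 1996: 365 days.
Jan 7, 1996 → Jan 7, 1997: 366 days (Feb 29, 1996 is in that span).
Jan 7, 1997 → Jan 7, 1998: 365 days.
Jan 7, 1998 → Jan 7, 1999: 365 days.
Jan 7, 1999 → Jan 7, 2000: 365 days.
Jan 7, 2000 → Jan 7, 2001: 366 days (Feb 29, 2000 is in that span).
Jan 7, 2001 → Jan 7, 2002: 365 days.
Jan 7, 2002 → Jan 7, 2003: 365 days.
Jan 7, 2003 → Jan 7, 2004: 365 days.
Jan 7, 2004 → Feb 7, 2004: 31 days (January has 31).
Feb 7, 2004 → Mar 7, 2004: 29 days (February has 29).
Mar 7, 2004 → Apr 7, 2004: 31 days (March has 31).
Apr 7, 2004 → May 7, 2004: 30 days (April has 30).
May 7, 2004 → Jun 7, 2004: 31 days (May has 31).
Jun 7, 2004 → Jul 7, 2004: 30 days (June has 30).
Jul 7, 2004 → Aug 7, 2004: 31 days (July has 31).
Aug 7, 2004 → Sep 7, 2004: 31 days (August has 31).
Sep 7, 2004 → Oct 7, 2004: 30 days (September has 30).
Oct 7, 2004 → Nov 7, 2004: 31 days (October has 31).
Nov 7, 2004 → Dec 7, 2004: 30 days (November has 30).
Dec 7, 2004 → Dec 28, 2004: 21 days.
Total: 3643 days.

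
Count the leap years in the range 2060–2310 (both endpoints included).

Multiples of 4 in [2060,2310]: 63.
Of those, multiples of 100: 3 (not leap unless ÷400).
Multiples of 400: 0.
Leap years = 63 − 3 + 0 = 60.

60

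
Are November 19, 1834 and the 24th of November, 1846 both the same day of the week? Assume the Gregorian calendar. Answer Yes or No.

From Nov 19, 1834 to Nov 24, 1846 is 4388 days.
4388 mod 7 = 6, so they are different weekdays.
(Nov 19, 1834 is a Wednesday; Nov 24, 1846 is a Tuesday.)

No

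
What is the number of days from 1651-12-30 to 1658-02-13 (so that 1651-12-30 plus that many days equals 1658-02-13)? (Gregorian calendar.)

Dec 30, 1651 → Dec 30, 1652: 366 days (Feb 29, 1652 is in that span).
Dec 30, 1652 → Dec 30, 1653: 365 days.
Dec 30, 1653 → Dec 30, 1654: 365 days.
Dec 30, 1654 → Dec 30, 1655: 365 days.
Dec 30, 1655 → Dec 30, 1656: 366 days (Feb 29, 1656 is in that span).
Dec 30, 1656 → Dec 30, 1657: 365 days.
Dec 30, 1657 → Jan 30, 1658: 31 days (December has 31).
Jan 30, 1658 → Feb 13, 1658: 14 days.
Total: 2237 days.

2237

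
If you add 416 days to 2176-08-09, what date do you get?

September 29, 2177

+365 (one year) → Aug 9, 2177 (51 left).
Aug has 31 days: +23 → Sep 1, 2177 (28 left).
+28 → Sep 29, 2177.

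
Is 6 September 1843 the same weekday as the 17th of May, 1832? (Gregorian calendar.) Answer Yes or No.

From May 17, 1832 to Sep 6, 1843 is 4129 days.
4129 mod 7 = 6, so they are different weekdays.
(May 17, 1832 is a Thursday; Sep 6, 1843 is a Wednesday.)

No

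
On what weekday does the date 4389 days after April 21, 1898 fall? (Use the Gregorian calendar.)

First find the weekday of Apr 21, 1898. Doomsday rule: the anchor day for the 1800s is Friday. For year 98: 98÷12 = 8 r 2, and 2÷4 = 0, so 8+2+0 = 10.
Friday + 10 ≡ Monday — that's 1898's doomsday.
In April the doomsday date is Apr 4.
Apr 21 is 17 days after Apr 4; 17 mod 7 = 3, so Monday + 3 = Thursday.
4389 mod 7 = 0, so 4389 days after a Thursday is Thursday + 0 = Thursday.

Thursday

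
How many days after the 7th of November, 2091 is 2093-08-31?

Nov 7, 2091 → Nov 7, 2092: 366 days (Feb 29, 2092 is in that span).
Nov 7, 2092 → Dec 7, 2092: 30 days (November has 30).
Dec 7, 2092 → Jan 7, 2093: 31 days (December has 31).
Jan 7, 2093 → Feb 7, 2093: 31 days (January has 31).
Feb 7, 2093 → Mar 7, 2093: 28 days (February has 28).
Mar 7, 2093 → Apr 7, 2093: 31 days (March has 31).
Apr 7, 2093 → May 7, 2093: 30 days (April has 30).
May 7, 2093 → Jun 7, 2093: 31 days (May has 31).
Jun 7, 2093 → Jul 7, 2093: 30 days (June has 30).
Jul 7, 2093 → Aug 7, 2093: 31 days (July has 31).
Aug 7, 2093 → Aug 31, 2093: 24 days.
Total: 663 days.

663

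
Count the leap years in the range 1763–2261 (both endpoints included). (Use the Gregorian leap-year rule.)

Multiples of 4 in [1763,2261]: 125.
Of those, multiples of 100: 5 (not leap unless ÷400).
Multiples of 400: 1.
Leap years = 125 − 5 + 1 = 121.

121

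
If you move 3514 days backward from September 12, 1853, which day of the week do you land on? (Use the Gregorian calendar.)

Monday

Sep 12, 1853 is a Monday.
3514 mod 7 = 0, so 3514 days before a Monday is Monday − 0 = Monday.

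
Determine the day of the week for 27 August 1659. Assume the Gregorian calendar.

Doomsday rule: the anchor day for the 1600s is Tuesday. For year 59: 59÷12 = 4 r 11, and 11÷4 = 2, so 4+11+2 = 17.
Tuesday + 17 ≡ Friday — that's 1659's doomsday.
In August the doomsday date is Aug 8.
Aug 27 is 19 days after Aug 8; 19 mod 7 = 5, so Friday + 5 = Wednesday.

Wednesday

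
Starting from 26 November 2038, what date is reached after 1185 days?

+365 (one year) → Nov 26, 2039 (820 left).
+366 (one year; includes Feb 29, 2040) → Nov 26, 2040 (454 left).
+365 (one year) → Nov 26, 2041 (89 left).
Nov has 30 days: +5 → Dec 1, 2041 (84 left).
Dec has 31 days: +31 → Jan 1, 2042 (53 left).
Jan has 31 days: +31 → Feb 1, 2042 (22 left).
+22 → Feb 23, 2042.

February 23, 2042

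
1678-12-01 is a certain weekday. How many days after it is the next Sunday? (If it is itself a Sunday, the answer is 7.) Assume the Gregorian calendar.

3

Dec 1, 1678 is a Thursday.
From Thursday to the next Sunday is 3 days.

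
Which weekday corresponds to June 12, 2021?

Doomsday rule: the anchor day for the 2000s is Tuesday. For year 21: 21÷12 = 1 r 9, and 9÷4 = 2, so 1+9+2 = 12.
Tuesday + 12 ≡ Sunday — that's 2021's doomsday.
In June the doomsday date is Jun 6.
Jun 12 is 6 days after Jun 6; 6 mod 7 = 6, so Sunday + 6 = Saturday.

Saturday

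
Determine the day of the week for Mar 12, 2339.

Sunday

Doomsday rule: the anchor day for the 2300s is Wednesday. For year 39: 39÷12 = 3 r 3, and 3÷4 = 0, so 3+3+0 = 6.
Wednesday + 6 ≡ Tuesday — that's 2339's doomsday.
In March the doomsday date is Mar 14.
Mar 12 is 2 days before Mar 14; 2 mod 7 = 2, so Tuesday − 2 = Sunday.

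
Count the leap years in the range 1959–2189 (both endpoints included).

57

Multiples of 4 in [1959,2189]: 58.
Of those, multiples of 100: 2 (not leap unless ÷400).
Multiples of 400: 1.
Leap years = 58 − 2 + 1 = 57.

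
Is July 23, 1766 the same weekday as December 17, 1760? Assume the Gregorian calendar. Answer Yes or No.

From Dec 17, 1760 to Jul 23, 1766 is 2044 days.
2044 mod 7 = 0, so they are the same weekday.
(Dec 17, 1760 is a Wednesday; Jul 23, 1766 is a Wednesday.)

Yes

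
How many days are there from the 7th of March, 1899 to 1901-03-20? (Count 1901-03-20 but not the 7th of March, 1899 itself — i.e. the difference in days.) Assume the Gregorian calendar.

Mar 7, 1899 → Mar 7, 1900: 365 days.
Mar 7, 1900 → Apr 7, 1900: 31 days (March has 31).
Apr 7, 1900 → May 7, 1900: 30 days (April has 30).
May 7, 1900 → Jun 7, 1900: 31 days (May has 31).
Jun 7, 1900 → Jul 7, 1900: 30 days (June has 30).
Jul 7, 1900 → Aug 7, 1900: 31 days (July has 31).
Aug 7, 1900 → Sep 7, 1900: 31 days (August has 31).
Sep 7, 1900 → Oct 7, 1900: 30 days (September has 30).
Oct 7, 1900 → Nov 7, 1900: 31 days (October has 31).
Nov 7, 1900 → Dec 7, 1900: 30 days (November has 30).
Dec 7, 1900 → Jan 7, 1901: 31 days (December has 31).
Jan 7, 1901 → Feb 7, 1901: 31 days (January has 31).
Feb 7, 1901 → Mar 7, 1901: 28 days (February has 28).
Mar 7, 1901 → Mar 20, 1901: 13 days.
Total: 743 days.

743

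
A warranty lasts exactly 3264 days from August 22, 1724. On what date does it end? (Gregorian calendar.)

+365 (one year) → Aug 22, 1725 (2899 left).
+365 (one year) → Aug 22, 1726 (2534 left).
+365 (one year) → Aug 22, 1727 (2169 left).
+366 (one year; includes Feb 29, 1728) → Aug 22, 1728 (1803 left).
+365 (one year) → Aug 22, 1729 (1438 left).
+365 (one year) → Aug 22, 1730 (1073 left).
+365 (one year) → Aug 22, 1731 (708 left).
+366 (one year; includes Feb 29, 1732) → Aug 22, 1732 (342 left).
Aug has 31 days: +10 → Sep 1, 1732 (332 left).
Sep has 30 days: +30 → Oct 1, 1732 (302 left).
Oct has 31 days: +31 → Nov 1, 1732 (271 left).
Nov has 30 days: +30 → Dec 1, 1732 (241 left).
Dec has 31 days: +31 → Jan 1, 1733 (210 left).
Jan has 31 days: +31 → Feb 1, 1733 (179 left).
Feb has 28 days: +28 → Mar 1, 1733 (151 left).
Mar has 31 days: +31 → Apr 1, 1733 (120 left).
Apr has 30 days: +30 → May 1, 1733 (90 left).
May has 31 days: +31 → Jun 1, 1733 (59 left).
Jun has 30 days: +30 → Jul 1, 1733 (29 left).
+29 → Jul 30, 1733.

July 30, 1733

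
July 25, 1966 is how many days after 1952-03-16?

5244

Mar 16, 1952 → Mar 16, 1953: 365 days.
Mar 16, 1953 → Mar 16, 1954: 365 days.
Mar 16, 1954 → Mar 16, 1955: 365 days.
Mar 16, 1955 → Mar 16, 1956: 366 days (Feb 29, 1956 is in that span).
Mar 16, 1956 → Mar 16, 1957: 365 days.
Mar 16, 1957 → Mar 16, 1958: 365 days.
Mar 16, 1958 → Mar 16, 1959: 365 days.
Mar 16, 1959 → Mar 16, 1960: 366 days (Feb 29, 1960 is in that span).
Mar 16, 1960 → Mar 16, 1961: 365 days.
Mar 16, 1961 → Mar 16, 1962: 365 days.
Mar 16, 1962 → Mar 16, 1963: 365 days.
Mar 16, 1963 → Mar 16, 1964: 366 days (Feb 29, 1964 is in that span).
Mar 16, 1964 → Mar 16, 1965: 365 days.
Mar 16, 1965 → Mar 16, 1966: 365 days.
Mar 16, 1966 → Apr 16, 1966: 31 days (March has 31).
Apr 16, 1966 → May 16, 1966: 30 days (April has 30).
May 16, 1966 → Jun 16, 1966: 31 days (May has 31).
Jun 16, 1966 → Jul 16, 1966: 30 days (June has 30).
Jul 16, 1966 → Jul 25, 1966: 9 days.
Total: 5244 days.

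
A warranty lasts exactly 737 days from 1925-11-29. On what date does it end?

+365 (one year) → Nov 29, 1926 (372 left).
Nov has 30 days: +2 → Dec 1, 1926 (370 left).
Dec has 31 days: +31 → Jan 1, 1927 (339 left).
Jan has 31 days: +31 → Feb 1, 1927 (308 left).
Feb has 28 days: +28 → Mar 1, 1927 (280 left).
Mar has 31 days: +31 → Apr 1, 1927 (249 left).
Apr has 30 days: +30 → May 1, 1927 (219 left).
May has 31 days: +31 → Jun 1, 1927 (188 left).
Jun has 30 days: +30 → Jul 1, 1927 (158 left).
Jul has 31 days: +31 → Aug 1, 1927 (127 left).
Aug has 31 days: +31 → Sep 1, 1927 (96 left).
Sep has 30 days: +30 → Oct 1, 1927 (66 left).
Oct has 31 days: +31 → Nov 1, 1927 (35 left).
Nov has 30 days: +30 → Dec 1, 1927 (5 left).
+5 → Dec 6, 1927.

December 6, 1927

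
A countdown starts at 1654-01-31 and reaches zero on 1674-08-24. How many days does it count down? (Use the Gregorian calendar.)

7510

Jan 31, 1654 → Jan 31, 1655: 365 days.
Jan 31, 1655 → Jan 31, 1656: 365 days.
Jan 31, 1656 → Jan 31, 1657: 366 days (Feb 29, 1656 is in that span).
Jan 31, 1657 → Jan 31, 1658: 365 days.
Jan 31, 1658 → Jan 31, 1659: 365 days.
Jan 31, 1659 → Jan 31, 1660: 365 days.
Jan 31, 1660 → Jan 31, 1661: 366 days (Feb 29, 1660 is in that span).
Jan 31, 1661 → Jan 31, 1662: 365 days.
Jan 31, 1662 → Jan 31, 1663: 365 days.
Jan 31, 1663 → Jan 31, 1664: 365 days.
Jan 31, 1664 → Jan 31, 1665: 366 days (Feb 29, 1664 is in that span).
Jan 31, 1665 → Jan 31, 1666: 365 days.
Jan 31, 1666 → Jan 31, 1667: 365 days.
Jan 31, 1667 → Jan 31, 1668: 365 days.
Jan 31, 1668 → Jan 31, 1669: 366 days (Feb 29, 1668 is in that span).
Jan 31, 1669 → Jan 31, 1670: 365 days.
Jan 31, 1670 → Jan 31, 1671: 365 days.
Jan 31, 1671 → Jan 31, 1672: 365 days.
Jan 31, 1672 → Jan 31, 1673: 366 days (Feb 29, 1672 is in that span).
Jan 31, 1673 → Jan 31, 1674: 365 days.
Jan 31, 1674 → Feb 28, 1674: 28 days (January has 31).
Feb 28, 1674 → Mar 28, 1674: 28 days (February has 28).
Mar 28, 1674 → Apr 28, 1674: 31 days (March has 31).
Apr 28, 1674 → May 28, 1674: 30 days (April has 30).
May 28, 1674 → Jun 28, 1674: 31 days (May has 31).
Jun 28, 1674 → Jul 28, 1674: 30 days (June has 30).
Jul 28, 1674 → Aug 24, 1674: 27 days.
Total: 7510 days.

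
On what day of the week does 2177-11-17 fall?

Monday

Doomsday rule: the anchor day for the 2100s is Sunday. For year 77: 77÷12 = 6 r 5, and 5÷4 = 1, so 6+5+1 = 12.
Sunday + 12 ≡ Friday — that's 2177's doomsday.
In November the doomsday date is Nov 7.
Nov 17 is 10 days after Nov 7; 10 mod 7 = 3, so Friday + 3 = Monday.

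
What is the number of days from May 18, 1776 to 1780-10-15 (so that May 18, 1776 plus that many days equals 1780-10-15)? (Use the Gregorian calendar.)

May 18, 1776 → May 18, 1777: 365 days.
May 18, 1777 → May 18, 1778: 365 days.
May 18, 1778 → May 18, 1779: 365 days.
May 18, 1779 → May 18, 1780: 366 days (Feb 29, 1780 is in that span).
May 18, 1780 → Jun 18, 1780: 31 days (May has 31).
Jun 18, 1780 → Jul 18, 1780: 30 days (June has 30).
Jul 18, 1780 → Aug 18, 1780: 31 days (July has 31).
Aug 18, 1780 → Sep 18, 1780: 31 days (August has 31).
Sep 18, 1780 → Oct 15, 1780: 27 days.
Total: 1611 days.

1611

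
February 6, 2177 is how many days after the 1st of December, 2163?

Dec 1, 2163 → Dec 1, 2164: 366 days (Feb 29, 2164 is in that span).
Dec 1, 2164 → Dec 1, 2165: 365 days.
Dec 1, 2165 → Dec 1, 2166: 365 days.
Dec 1, 2166 → Dec 1, 2167: 365 days.
Dec 1, 2167 → Dec 1, 2168: 366 days (Feb 29, 2168 is in that span).
Dec 1, 2168 → Dec 1, 2169: 365 days.
Dec 1, 2169 → Dec 1, 2170: 365 days.
Dec 1, 2170 → Dec 1, 2171: 365 days.
Dec 1, 2171 → Dec 1, 2172: 366 days (Feb 29, 2172 is in that span).
Dec 1, 2172 → Dec 1, 2173: 365 days.
Dec 1, 2173 → Dec 1, 2174: 365 days.
Dec 1, 2174 → Dec 1, 2175: 365 days.
Dec 1, 2175 → Dec 1, 2176: 366 days (Feb 29, 2176 is in that span).
Dec 1, 2176 → Jan 1, 2177: 31 days (December has 31).
Jan 1, 2177 → Feb 1, 2177: 31 days (January has 31).
Feb 1, 2177 → Feb 6, 2177: 5 days.
Total: 4816 days.

4816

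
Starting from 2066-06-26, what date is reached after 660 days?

April 16, 2068

+365 (one year) → Jun 26, 2067 (295 left).
Jun has 30 days: +5 → Jul 1, 2067 (290 left).
Jul has 31 days: +31 → Aug 1, 2067 (259 left).
Aug has 31 days: +31 → Sep 1, 2067 (228 left).
Sep has 30 days: +30 → Oct 1, 2067 (198 left).
Oct has 31 days: +31 → Nov 1, 2067 (167 left).
Nov has 30 days: +30 → Dec 1, 2067 (137 left).
Dec has 31 days: +31 → Jan 1, 2068 (106 left).
Jan has 31 days: +31 → Feb 1, 2068 (75 left).
Feb has 29 days: +29 → Mar 1, 2068 (46 left).
Mar has 31 days: +31 → Apr 1, 2068 (15 left).
+15 → Apr 16, 2068.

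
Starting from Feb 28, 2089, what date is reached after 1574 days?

+365 (one year) → Feb 28, 2090 (1209 left).
+365 (one year) → Feb 28, 2091 (844 left).
+365 (one year) → Feb 28, 2092 (479 left).
+366 (one year; includes Feb 29, 2092) → Feb 28, 2093 (113 left).
Feb has 28 days: +1 → Mar 1, 2093 (112 left).
Mar has 31 days: +31 → Apr 1, 2093 (81 left).
Apr has 30 days: +30 → May 1, 2093 (51 left).
May has 31 days: +31 → Jun 1, 2093 (20 left).
+20 → Jun 21, 2093.

June 21, 2093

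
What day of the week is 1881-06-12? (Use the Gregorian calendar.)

January 1, 1881 is a Saturday.
Jan 1, 1881 → Feb 1, 1881: 31 days (January has 31).
Feb 1, 1881 → Mar 1, 1881: 28 days (February has 28).
Mar 1, 1881 → Apr 1, 1881: 31 days (March has 31).
Apr 1, 1881 → May 1, 1881: 30 days (April has 30).
May 1, 1881 → Jun 1, 1881: 31 days (May has 31).
Jun 1, 1881 → Jun 12, 1881: 11 days.
Total: 162 days.
162 mod 7 = 1, so Saturday + 1 = Sunday.

Sunday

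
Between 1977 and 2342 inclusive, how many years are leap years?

Multiples of 4 in [1977,2342]: 91.
Of those, multiples of 100: 4 (not leap unless ÷400).
Multiples of 400: 1.
Leap years = 91 − 4 + 1 = 88.

88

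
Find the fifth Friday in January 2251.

January 1, 2251 is a Wednesday.
The first Friday is therefore January 3 (2 days later).
The fifth Friday is 3 + 4×7 = January 31.

January 31, 2251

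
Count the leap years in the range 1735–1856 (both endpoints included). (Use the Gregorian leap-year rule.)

Multiples of 4 in [1735,1856]: 31.
Of those, multiples of 100: 1 (not leap unless ÷400).
Multiples of 400: 0.
Leap years = 31 − 1 + 0 = 30.

30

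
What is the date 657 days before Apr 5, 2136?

June 18, 2134

−366 (one year; includes Feb 29, 2136) → Apr 5, 2135 (291 left).
−5 → Mar 31, 2135 (end of Mar, 31 days; 286 left).
−31 → Feb 28, 2135 (end of Feb, 28 days; 255 left).
−28 → Jan 31, 2135 (end of Jan, 31 days; 227 left).
−31 → Dec 31, 2134 (end of Dec, 31 days; 196 left).
−31 → Nov 30, 2134 (end of Nov, 30 days; 165 left).
−30 → Oct 31, 2134 (end of Oct, 31 days; 135 left).
−31 → Sep 30, 2134 (end of Sep, 30 days; 104 left).
−30 → Aug 31, 2134 (end of Aug, 31 days; 74 left).
−31 → Jul 31, 2134 (end of Jul, 31 days; 43 left).
−31 → Jun 30, 2134 (end of Jun, 30 days; 12 left).
−12 → Jun 18, 2134.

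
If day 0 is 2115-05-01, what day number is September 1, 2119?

May 1, 2115 → May 1, 2116: 366 days (Feb 29, 2116 is in that span).
May 1, 2116 → May 1, 2117: 365 days.
May 1, 2117 → May 1, 2118: 365 days.
May 1, 2118 → May 1, 2119: 365 days.
May 1, 2119 → Jun 1, 2119: 31 days (May has 31).
Jun 1, 2119 → Jul 1, 2119: 30 days (June has 30).
Jul 1, 2119 → Aug 1, 2119: 31 days (July has 31).
Aug 1, 2119 → Sep 1, 2119: 31 days.
Total: 1584 days.

1584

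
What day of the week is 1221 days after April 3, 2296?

Apr 3, 2296 is a Friday.
1221 mod 7 = 3, so 1221 days after a Friday is Friday + 3 = Monday.

Monday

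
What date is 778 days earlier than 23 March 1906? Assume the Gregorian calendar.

−365 (one year) → Mar 23, 1905 (413 left).
−365 (one year) → Mar 23, 1904 (48 left).
−23 → Feb 29, 1904 (end of Feb, 29 days; 25 left).
−25 → Feb 4, 1904.

February 4, 1904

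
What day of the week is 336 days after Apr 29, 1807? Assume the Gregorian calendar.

First find the weekday of Apr 29, 1807. Doomsday rule: the anchor day for the 1800s is Friday. For year 07: 7÷12 = 0 r 7, and 7÷4 = 1, so 0+7+1 = 8.
Friday + 8 ≡ Saturday — that's 1807's doomsday.
In April the doomsday date is Apr 4.
Apr 29 is 25 days after Apr 4; 25 mod 7 = 4, so Saturday + 4 = Wednesday.
336 mod 7 = 0, so 336 days after a Wednesday is Wednesday + 0 = Wednesday.

Wednesday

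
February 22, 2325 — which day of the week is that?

Sunday

Doomsday rule: the anchor day for the 2300s is Wednesday. For year 25: 25÷12 = 2 r 1, and 1÷4 = 0, so 2+1+0 = 3.
Wednesday + 3 ≡ Saturday — that's 2325's doomsday.
In February the doomsday date is Feb 28 (2325 is not a leap year).
Feb 22 is 6 days before Feb 28; 6 mod 7 = 6, so Saturday − 6 = Sunday.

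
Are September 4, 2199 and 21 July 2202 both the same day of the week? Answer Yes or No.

From Sep 4, 2199 to Jul 21, 2202 is 1050 days.
1050 mod 7 = 0, so they are the same weekday.
(Sep 4, 2199 is a Wednesday; Jul 21, 2202 is a Wednesday.)

Yes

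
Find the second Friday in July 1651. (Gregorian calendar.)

July 1, 1651 is a Saturday.
The first Friday is therefore July 7 (6 days later).
The second Friday is 7 + 1×7 = July 14.

July 14, 1651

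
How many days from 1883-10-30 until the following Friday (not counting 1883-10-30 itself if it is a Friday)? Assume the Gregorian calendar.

Oct 30, 1883 is a Tuesday.
From Tuesday to the next Friday is 3 days.

3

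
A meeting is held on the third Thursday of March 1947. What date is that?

March 1, 1947 is a Saturday.
The first Thursday is therefore March 6 (5 days later).
The third Thursday is 6 + 2×7 = March 20.

March 20, 1947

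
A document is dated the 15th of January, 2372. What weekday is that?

Saturday

Doomsday rule: the anchor day for the 2300s is Wednesday. For year 72: 72÷12 = 6 r 0, and 0÷4 = 0, so 6+0+0 = 6.
Wednesday + 6 ≡ Tuesday — that's 2372's doomsday.
In January the doomsday date is Jan 4 (2372 is a leap year (divisible by 4)).
Jan 15 is 11 days after Jan 4; 11 mod 7 = 4, so Tuesday + 4 = Saturday.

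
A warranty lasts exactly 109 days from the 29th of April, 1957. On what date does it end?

Apr has 30 days: +2 → May 1, 1957 (107 left).
May has 31 days: +31 → Jun 1, 1957 (76 left).
Jun has 30 days: +30 → Jul 1, 1957 (46 left).
Jul has 31 days: +31 → Aug 1, 1957 (15 left).
+15 → Aug 16, 1957.

August 16, 1957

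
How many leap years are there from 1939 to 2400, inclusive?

Multiples of 4 in [1939,2400]: 116.
Of those, multiples of 100: 5 (not leap unless ÷400).
Multiples of 400: 2.
Leap years = 116 − 5 + 2 = 113.

113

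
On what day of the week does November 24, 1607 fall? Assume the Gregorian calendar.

Doomsday rule: the anchor day for the 1600s is Tuesday. For year 07: 7÷12 = 0 r 7, and 7÷4 = 1, so 0+7+1 = 8.
Tuesday + 8 ≡ Wednesday — that's 1607's doomsday.
In November the doomsday date is Nov 7.
Nov 24 is 17 days after Nov 7; 17 mod 7 = 3, so Wednesday + 3 = Saturday.

Saturday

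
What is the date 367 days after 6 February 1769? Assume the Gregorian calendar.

Feb has 28 days: +23 → Mar 1, 1769 (344 left).
Mar has 31 days: +31 → Apr 1, 1769 (313 left).
Apr has 30 days: +30 → May 1, 1769 (283 left).
May has 31 days: +31 → Jun 1, 1769 (252 left).
Jun has 30 days: +30 → Jul 1, 1769 (222 left).
Jul has 31 days: +31 → Aug 1, 1769 (191 left).
Aug has 31 days: +31 → Sep 1, 1769 (160 left).
Sep has 30 days: +30 → Oct 1, 1769 (130 left).
Oct has 31 days: +31 → Nov 1, 1769 (99 left).
Nov has 30 days: +30 → Dec 1, 1769 (69 left).
Dec has 31 days: +31 → Jan 1, 1770 (38 left).
Jan has 31 days: +31 → Feb 1, 1770 (7 left).
+7 → Feb 8, 1770.

February 8, 1770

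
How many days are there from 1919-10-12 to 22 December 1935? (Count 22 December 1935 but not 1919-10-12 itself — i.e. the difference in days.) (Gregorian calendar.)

5915

Oct 12, 1919 → Oct 12, 1920: 366 days (Feb 29, 1920 is in that span).
Oct 12, 1920 → Oct 12, 1921: 365 days.
Oct 12, 1921 → Oct 12, 1922: 365 days.
Oct 12, 1922 → Oct 12, 1923: 365 days.
Oct 12, 1923 → Oct 12, 1924: 366 days (Feb 29, 1924 is in that span).
Oct 12, 1924 → Oct 12, 1925: 365 days.
Oct 12, 1925 → Oct 12, 1926: 365 days.
Oct 12, 1926 → Oct 12, 1927: 365 days.
Oct 12, 1927 → Oct 12, 1928: 366 days (Feb 29, 1928 is in that span).
Oct 12, 1928 → Oct 12, 1929: 365 days.
Oct 12, 1929 → Oct 12, 1930: 365 days.
Oct 12, 1930 → Oct 12, 1931: 365 days.
Oct 12, 1931 → Oct 12, 1932: 366 days (Feb 29, 1932 is in that span).
Oct 12, 1932 → Oct 12, 1933: 365 days.
Oct 12, 1933 → Oct 12, 1934: 365 days.
Oct 12, 1934 → Oct 12, 1935: 365 days.
Oct 12, 1935 → Nov 12, 1935: 31 days (October has 31).
Nov 12, 1935 → Dec 12, 1935: 30 days (November has 30).
Dec 12, 1935 → Dec 22, 1935: 10 days.
Total: 5915 days.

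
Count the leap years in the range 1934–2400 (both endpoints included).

114

Multiples of 4 in [1934,2400]: 117.
Of those, multiples of 100: 5 (not leap unless ÷400).
Multiples of 400: 2.
Leap years = 117 − 5 + 2 = 114.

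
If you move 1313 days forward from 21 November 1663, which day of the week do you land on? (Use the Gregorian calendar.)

Sunday

First find the weekday of Nov 21, 1663. Doomsday rule: the anchor day for the 1600s is Tuesday. For year 63: 63÷12 = 5 r 3, and 3÷4 = 0, so 5+3+0 = 8.
Tuesday + 8 ≡ Wednesday — that's 1663's doomsday.
In November the doomsday date is Nov 7.
Nov 21 is 14 days after Nov 7; 14 mod 7 = 0, so Wednesday + 0 = Wednesday.
1313 mod 7 = 4, so 1313 days after a Wednesday is Wednesday + 4 = Sunday.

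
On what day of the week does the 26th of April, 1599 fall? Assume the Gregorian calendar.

Monday

Doomsday rule: the anchor day for the 1500s is Wednesday. For year 99: 99÷12 = 8 r 3, and 3÷4 = 0, so 8+3+0 = 11.
Wednesday + 11 ≡ Sunday — that's 1599's doomsday.
In April the doomsday date is Apr 4.
Apr 26 is 22 days after Apr 4; 22 mod 7 = 1, so Sunday + 1 = Monday.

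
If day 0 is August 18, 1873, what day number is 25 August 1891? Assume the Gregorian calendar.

Aug 18, 1873 → Aug 18, 1874: 365 days.
Aug 18, 1874 → Aug 18, 1875: 365 days.
Aug 18, 1875 → Aug 18, 1876: 366 days (Feb 29, 1876 is in that span).
Aug 18, 1876 → Aug 18, 1877: 365 days.
Aug 18, 1877 → Aug 18, 1878: 365 days.
Aug 18, 1878 → Aug 18, 1879: 365 days.
Aug 18, 1879 → Aug 18, 1880: 366 days (Feb 29, 1880 is in that span).
Aug 18, 1880 → Aug 18, 1881: 365 days.
Aug 18, 1881 → Aug 18, 1882: 365 days.
Aug 18, 1882 → Aug 18, 1883: 365 days.
Aug 18, 1883 → Aug 18, 1884: 366 days (Feb 29, 1884 is in that span).
Aug 18, 1884 → Aug 18, 1885: 365 days.
Aug 18, 1885 → Aug 18, 1886: 365 days.
Aug 18, 1886 → Aug 18, 1887: 365 days.
Aug 18, 1887 → Aug 18, 1888: 366 days (Feb 29, 1888 is in that span).
Aug 18, 1888 → Aug 18, 1889: 365 days.
Aug 18, 1889 → Aug 18, 1890: 365 days.
Aug 18, 1890 → Sep 18, 1890: 31 days (August has 31).
Sep 18, 1890 → Oct 18, 1890: 30 days (September has 30).
Oct 18, 1890 → Nov 18, 1890: 31 days (October has 31).
Nov 18, 1890 → Dec 18, 1890: 30 days (November has 30).
Dec 18, 1890 → Jan 18, 1891: 31 days (December has 31).
Jan 18, 1891 → Feb 18, 1891: 31 days (January has 31).
Feb 18, 1891 → Mar 18, 1891: 28 days (February has 28).
Mar 18, 1891 → Apr 18, 1891: 31 days (March has 31).
Apr 18, 1891 → May 18, 1891: 30 days (April has 30).
May 18, 1891 → Jun 18, 1891: 31 days (May has 31).
Jun 18, 1891 → Jul 18, 1891: 30 days (June has 30).
Jul 18, 1891 → Aug 18, 1891: 31 days (July has 31).
Aug 18, 1891 → Aug 25, 1891: 7 days.
Total: 6581 days.

6581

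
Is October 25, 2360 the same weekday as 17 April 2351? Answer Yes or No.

Yes

From Apr 17, 2351 to Oct 25, 2360 is 3479 days.
3479 mod 7 = 0, so they are the same weekday.
(Apr 17, 2351 is a Tuesday; Oct 25, 2360 is a Tuesday.)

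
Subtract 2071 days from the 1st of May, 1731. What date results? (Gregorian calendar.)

−365 (one year) → May 1, 1730 (1706 left).
−365 (one year) → May 1, 1729 (1341 left).
−365 (one year) → May 1, 1728 (976 left).
−366 (one year; includes Feb 29, 1728) → May 1, 1727 (610 left).
−365 (one year) → May 1, 1726 (245 left).
−1 → Apr 30, 1726 (end of Apr, 30 days; 244 left).
−30 → Mar 31, 1726 (end of Mar, 31 days; 214 left).
−31 → Feb 28, 1726 (end of Feb, 28 days; 183 left).
−28 → Jan 31, 1726 (end of Jan, 31 days; 155 left).
−31 → Dec 31, 1725 (end of Dec, 31 days; 124 left).
−31 → Nov 30, 1725 (end of Nov, 30 days; 93 left).
−30 → Oct 31, 1725 (end of Oct, 31 days; 63 left).
−31 → Sep 30, 1725 (end of Sep, 30 days; 32 left).
−30 → Aug 31, 1725 (end of Aug, 31 days; 2 left).
−2 → Aug 29, 1725.

August 29, 1725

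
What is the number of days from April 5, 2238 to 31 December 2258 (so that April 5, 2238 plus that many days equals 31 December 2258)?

Apr 5, 2238 → Apr 5, 2239: 365 days.
Apr 5, 2239 → Apr 5, 2240: 366 days (Feb 29, 2240 is in that span).
Apr 5, 2240 → Apr 5, 2241: 365 days.
Apr 5, 2241 → Apr 5, 2242: 365 days.
Apr 5, 2242 → Apr 5, 2243: 365 days.
Apr 5, 2243 → Apr 5, 2244: 366 days (Feb 29, 2244 is in that span).
Apr 5, 2244 → Apr 5, 2245: 365 days.
Apr 5, 2245 → Apr 5, 2246: 365 days.
Apr 5, 2246 → Apr 5, 2247: 365 days.
Apr 5, 2247 → Apr 5, 2248: 366 days (Feb 29, 2248 is in that span).
Apr 5, 2248 → Apr 5, 2249: 365 days.
Apr 5, 2249 → Apr 5, 2250: 365 days.
Apr 5, 2250 → Apr 5, 2251: 365 days.
Apr 5, 2251 → Apr 5, 2252: 366 days (Feb 29, 2252 is in that span).
Apr 5, 2252 → Apr 5, 2253: 365 days.
Apr 5, 2253 → Apr 5, 2254: 365 days.
Apr 5, 2254 → Apr 5, 2255: 365 days.
Apr 5, 2255 → Apr 5, 2256: 366 days (Feb 29, 2256 is in that span).
Apr 5, 2256 → Apr 5, 2257: 365 days.
Apr 5, 2257 → Apr 5, 2258: 365 days.
Apr 5, 2258 → May 5, 2258: 30 days (April has 30).
May 5, 2258 → Jun 5, 2258: 31 days (May has 31).
Jun 5, 2258 → Jul 5, 2258: 30 days (June has 30).
Jul 5, 2258 → Aug 5, 2258: 31 days (July has 31).
Aug 5, 2258 → Sep 5, 2258: 31 days (August has 31).
Sep 5, 2258 → Oct 5, 2258: 30 days (September has 30).
Oct 5, 2258 → Nov 5, 2258: 31 days (October has 31).
Nov 5, 2258 → Dec 5, 2258: 30 days (November has 30).
Dec 5, 2258 → Dec 31, 2258: 26 days.
Total: 7575 days.

7575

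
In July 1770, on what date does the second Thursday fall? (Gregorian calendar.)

July 1, 1770 is a Sunday.
The first Thursday is therefore July 5 (4 days later).
The second Thursday is 5 + 1×7 = July 12.

July 12, 1770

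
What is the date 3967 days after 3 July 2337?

May 13, 2348

+365 (one year) → Jul 3, 2338 (3602 left).
+365 (one year) → Jul 3, 2339 (3237 left).
+366 (one year; includes Feb 29, 2340) → Jul 3, 2340 (2871 left).
+365 (one year) → Jul 3, 2341 (2506 left).
+365 (one year) → Jul 3, 2342 (2141 left).
+365 (one year) → Jul 3, 2343 (1776 left).
+366 (one year; includes Feb 29, 2344) → Jul 3, 2344 (1410 left).
+365 (one year) → Jul 3, 2345 (1045 left).
+365 (one year) → Jul 3, 2346 (680 left).
+365 (one year) → Jul 3, 2347 (315 left).
Jul has 31 days: +29 → Aug 1, 2347 (286 left).
Aug has 31 days: +31 → Sep 1, 2347 (255 left).
Sep has 30 days: +30 → Oct 1, 2347 (225 left).
Oct has 31 days: +31 → Nov 1, 2347 (194 left).
Nov has 30 days: +30 → Dec 1, 2347 (164 left).
Dec has 31 days: +31 → Jan 1, 2348 (133 left).
Jan has 31 days: +31 → Feb 1, 2348 (102 left).
Feb has 29 days: +29 → Mar 1, 2348 (73 left).
Mar has 31 days: +31 → Apr 1, 2348 (42 left).
Apr has 30 days: +30 → May 1, 2348 (12 left).
+12 → May 13, 2348.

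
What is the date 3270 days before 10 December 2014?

December 27, 2005

−365 (one year) → Dec 10, 2013 (2905 left).
−365 (one year) → Dec 10, 2012 (2540 left).
−366 (one year; includes Feb 29, 2012) → Dec 10, 2011 (2174 left).
−365 (one year) → Dec 10, 2010 (1809 left).
−365 (one year) → Dec 10, 2009 (1444 left).
−365 (one year) → Dec 10, 2008 (1079 left).
−366 (one year; includes Feb 29, 2008) → Dec 10, 2007 (713 left).
−365 (one year) → Dec 10, 2006 (348 left).
−10 → Nov 30, 2006 (end of Nov, 30 days; 338 left).
−30 → Oct 31, 2006 (end of Oct, 31 days; 308 left).
−31 → Sep 30, 2006 (end of Sep, 30 days; 277 left).
−30 → Aug 31, 2006 (end of Aug, 31 days; 247 left).
−31 → Jul 31, 2006 (end of Jul, 31 days; 216 left).
−31 → Jun 30, 2006 (end of Jun, 30 days; 185 left).
−30 → May 31, 2006 (end of May, 31 days; 155 left).
−31 → Apr 30, 2006 (end of Apr, 30 days; 124 left).
−30 → Mar 31, 2006 (end of Mar, 31 days; 94 left).
−31 → Feb 28, 2006 (end of Feb, 28 days; 63 left).
−28 → Jan 31, 2006 (end of Jan, 31 days; 35 left).
−31 → Dec 31, 2005 (end of Dec, 31 days; 4 left).
−4 → Dec 27, 2005.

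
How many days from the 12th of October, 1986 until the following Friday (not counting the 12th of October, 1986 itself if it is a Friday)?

Oct 12, 1986 is a Sunday.
From Sunday to the next Friday is 5 days.

5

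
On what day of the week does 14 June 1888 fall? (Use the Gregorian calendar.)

Doomsday rule: the anchor day for the 1800s is Friday. For year 88: 88÷12 = 7 r 4, and 4÷4 = 1, so 7+4+1 = 12.
Friday + 12 ≡ Wednesday — that's 1888's doomsday.
In June the doomsday date is Jun 6.
Jun 14 is 8 days after Jun 6; 8 mod 7 = 1, so Wednesday + 1 = Thursday.

Thursday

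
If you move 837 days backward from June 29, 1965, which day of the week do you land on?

First find the weekday of Jun 29, 1965. Doomsday rule: the anchor day for the 1900s is Wednesday. For year 65: 65÷12 = 5 r 5, and 5÷4 = 1, so 5+5+1 = 11.
Wednesday + 11 ≡ Sunday — that's 1965's doomsday.
In June the doomsday date is Jun 6.
Jun 29 is 23 days after Jun 6; 23 mod 7 = 2, so Sunday + 2 = Tuesday.
837 mod 7 = 4, so 837 days before a Tuesday is Tuesday − 4 = Friday.

Friday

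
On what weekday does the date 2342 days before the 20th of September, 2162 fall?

First find the weekday of Sep 20, 2162. Doomsday rule: the anchor day for the 2100s is Sunday. For year 62: 62÷12 = 5 r 2, and 2÷4 = 0, so 5+2+0 = 7.
Sunday + 7 ≡ Sunday — that's 2162's doomsday.
In September the doomsday date is Sep 5.
Sep 20 is 15 days after Sep 5; 15 mod 7 = 1, so Sunday + 1 = Monday.
2342 mod 7 = 4, so 2342 days before a Monday is Monday − 4 = Thursday.

Thursday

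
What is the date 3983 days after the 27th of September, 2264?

August 24, 2275

+365 (one year) → Sep 27, 2265 (3618 left).
+365 (one year) → Sep 27, 2266 (3253 left).
+365 (one year) → Sep 27, 2267 (2888 left).
+366 (one year; includes Feb 29, 2268) → Sep 27, 2268 (2522 left).
+365 (one year) → Sep 27, 2269 (2157 left).
+365 (one year) → Sep 27, 2270 (1792 left).
+365 (one year) → Sep 27, 2271 (1427 left).
+366 (one year; includes Feb 29, 2272) → Sep 27, 2272 (1061 left).
+365 (one year) → Sep 27, 2273 (696 left).
+365 (one year) → Sep 27, 2274 (331 left).
Sep has 30 days: +4 → Oct 1, 2274 (327 left).
Oct has 31 days: +31 → Nov 1, 2274 (296 left).
Nov has 30 days: +30 → Dec 1, 2274 (266 left).
Dec has 31 days: +31 → Jan 1, 2275 (235 left).
Jan has 31 days: +31 → Feb 1, 2275 (204 left).
Feb has 28 days: +28 → Mar 1, 2275 (176 left).
Mar has 31 days: +31 → Apr 1, 2275 (145 left).
Apr has 30 days: +30 → May 1, 2275 (115 left).
May has 31 days: +31 → Jun 1, 2275 (84 left).
Jun has 30 days: +30 → Jul 1, 2275 (54 left).
Jul has 31 days: +31 → Aug 1, 2275 (23 left).
+23 → Aug 24, 2275.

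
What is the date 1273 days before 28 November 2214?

−365 (one year) → Nov 28, 2213 (908 left).
−365 (one year) → Nov 28, 2212 (543 left).
−366 (one year; includes Feb 29, 2212) → Nov 28, 2211 (177 left).
−28 → Oct 31, 2211 (end of Oct, 31 days; 149 left).
−31 → Sep 30, 2211 (end of Sep, 30 days; 118 left).
−30 → Aug 31, 2211 (end of Aug, 31 days; 88 left).
−31 → Jul 31, 2211 (end of Jul, 31 days; 57 left).
−31 → Jun 30, 2211 (end of Jun, 30 days; 26 left).
−26 → Jun 4, 2211.

June 4, 2211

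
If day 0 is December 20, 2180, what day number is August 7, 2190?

Dec 20, 2180 → Dec 20, 2181: 365 days.
Dec 20, 2181 → Dec 20, 2182: 365 days.
Dec 20, 2182 → Dec 20, 2183: 365 days.
Dec 20, 2183 → Dec 20, 2184: 366 days (Feb 29, 2184 is in that span).
Dec 20, 2184 → Dec 20, 2185: 365 days.
Dec 20, 2185 → Dec 20, 2186: 365 days.
Dec 20, 2186 → Dec 20, 2187: 365 days.
Dec 20, 2187 → Dec 20, 2188: 366 days (Feb 29, 2188 is in that span).
Dec 20, 2188 → Dec 20, 2189: 365 days.
Dec 20, 2189 → Jan 20, 2190: 31 days (December has 31).
Jan 20, 2190 → Feb 20, 2190: 31 days (January has 31).
Feb 20, 2190 → Mar 20, 2190: 28 days (February has 28).
Mar 20, 2190 → Apr 20, 2190: 31 days (March has 31).
Apr 20, 2190 → May 20, 2190: 30 days (April has 30).
May 20, 2190 → Jun 20, 2190: 31 days (May has 31).
Jun 20, 2190 → Jul 20, 2190: 30 days (June has 30).
Jul 20, 2190 → Aug 7, 2190: 18 days.
Total: 3517 days.

3517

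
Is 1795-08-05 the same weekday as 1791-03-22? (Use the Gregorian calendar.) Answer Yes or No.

No

From Mar 22, 1791 to Aug 5, 1795 is 1597 days.
1597 mod 7 = 1, so they are different weekdays.
(Mar 22, 1791 is a Tuesday; Aug 5, 1795 is a Wednesday.)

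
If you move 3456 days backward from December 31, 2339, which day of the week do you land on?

Dec 31, 2339 is a Sunday.
3456 mod 7 = 5, so 3456 days before a Sunday is Sunday − 5 = Tuesday.

Tuesday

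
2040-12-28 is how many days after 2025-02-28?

Feb 28, 2025 → Feb 28, 2026: 365 days.
Feb 28, 2026 → Feb 28, 2027: 365 days.
Feb 28, 2027 → Feb 28, 2028: 365 days.
Feb 28, 2028 → Feb 28, 2029: 366 days (Feb 29, 2028 is in that span).
Feb 28, 2029 → Feb 28, 2030: 365 days.
Feb 28, 2030 → Feb 28, 2031: 365 days.
Feb 28, 2031 → Feb 28, 2032: 365 days.
Feb 28, 2032 → Feb 28, 2033: 366 days (Feb 29, 2032 is in that span).
Feb 28, 2033 → Feb 28, 2034: 365 days.
Feb 28, 2034 → Feb 28, 2035: 365 days.
Feb 28, 2035 → Feb 28, 2036: 365 days.
Feb 28, 2036 → Feb 28, 2037: 366 days (Feb 29, 2036 is in that span).
Feb 28, 2037 → Feb 28, 2038: 365 days.
Feb 28, 2038 → Feb 28, 2039: 365 days.
Feb 28, 2039 → Feb 28, 2040: 365 days.
Feb 28, 2040 → Mar 28, 2040: 29 days (February has 29).
Mar 28, 2040 → Apr 28, 2040: 31 days (March has 31).
Apr 28, 2040 → May 28, 2040: 30 days (April has 30).
May 28, 2040 → Jun 28, 2040: 31 days (May has 31).
Jun 28, 2040 → Jul 28, 2040: 30 days (June has 30).
Jul 28, 2040 → Aug 28, 2040: 31 days (July has 31).
Aug 28, 2040 → Sep 28, 2040: 31 days (August has 31).
Sep 28, 2040 → Oct 28, 2040: 30 days (September has 30).
Oct 28, 2040 → Nov 28, 2040: 31 days (October has 31).
Nov 28, 2040 → Dec 28, 2040: 30 days.
Total: 5782 days.

5782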